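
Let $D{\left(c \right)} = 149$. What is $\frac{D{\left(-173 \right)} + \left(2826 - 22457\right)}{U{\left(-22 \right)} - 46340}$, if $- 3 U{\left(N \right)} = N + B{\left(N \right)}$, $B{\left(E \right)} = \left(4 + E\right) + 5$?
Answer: $\frac{58446}{138985} \approx 0.42052$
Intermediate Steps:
$B{\left(E \right)} = 9 + E$
$U{\left(N \right)} = -3 - \frac{2 N}{3}$ ($U{\left(N \right)} = - \frac{N + \left(9 + N\right)}{3} = - \frac{9 + 2 N}{3} = -3 - \frac{2 N}{3}$)
$\frac{D{\left(-173 \right)} + \left(2826 - 22457\right)}{U{\left(-22 \right)} - 46340} = \frac{149 + \left(2826 - 22457\right)}{\left(-3 - - \frac{44}{3}\right) - 46340} = \frac{149 + \left(2826 - 22457\right)}{\left(-3 + \frac{44}{3}\right) - 46340} = \frac{149 - 19631}{\frac{35}{3} - 46340} = - \frac{19482}{- \frac{138985}{3}} = \left(-19482\right) \left(- \frac{3}{138985}\right) = \frac{58446}{138985}$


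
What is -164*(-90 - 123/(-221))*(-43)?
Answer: -139396884/221 ≈ -6.3076e+5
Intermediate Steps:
-164*(-90 - 123/(-221))*(-43) = -164*(-90 - 123*(-1/221))*(-43) = -164*(-90 + 123/221)*(-43) = -164*(-19767/221)*(-43) = (3241788/221)*(-43) = -139396884/221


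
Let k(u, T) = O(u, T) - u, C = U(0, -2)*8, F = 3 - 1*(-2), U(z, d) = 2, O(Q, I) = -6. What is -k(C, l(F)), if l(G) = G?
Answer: 22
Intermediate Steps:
F = 5 (F = 3 + 2 = 5)
C = 16 (C = 2*8 = 16)
k(u, T) = -6 - u
-k(C, l(F)) = -(-6 - 1*16) = -(-6 - 16) = -1*(-22) = 22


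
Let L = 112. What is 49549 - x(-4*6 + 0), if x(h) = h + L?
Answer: 49461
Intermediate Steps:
x(h) = 112 + h (x(h) = h + 112 = 112 + h)
49549 - x(-4*6 + 0) = 49549 - (112 + (-4*6 + 0)) = 49549 - (112 + (-24 + 0)) = 49549 - (112 - 24) = 49549 - 1*88 = 49549 - 88 = 49461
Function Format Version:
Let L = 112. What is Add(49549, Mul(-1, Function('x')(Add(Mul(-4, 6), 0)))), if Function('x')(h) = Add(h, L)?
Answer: 49461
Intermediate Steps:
Function('x')(h) = Add(112, h) (Function('x')(h) = Add(h, 112) = Add(112, h))
Add(49549, Mul(-1, Function('x')(Add(Mul(-4, 6), 0)))) = Add(49549, Mul(-1, Add(112, Add(Mul(-4, 6), 0)))) = Add(49549, Mul(-1, Add(112, Add(-24, 0)))) = Add(49549, Mul(-1, Add(112, -24))) = Add(49549, Mul(-1, 88)) = Add(49549, -88) = 49461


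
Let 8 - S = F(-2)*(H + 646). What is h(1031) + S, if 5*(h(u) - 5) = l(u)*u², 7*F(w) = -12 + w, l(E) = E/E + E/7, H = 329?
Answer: 1103422223/35 ≈ 3.1526e+7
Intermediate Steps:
l(E) = 1 + E/7 (l(E) = 1 + E*(⅐) = 1 + E/7)
F(w) = -12/7 + w/7 (F(w) = (-12 + w)/7 = -12/7 + w/7)
h(u) = 5 + u²*(1 + u/7)/5 (h(u) = 5 + ((1 + u/7)*u²)/5 = 5 + (u²*(1 + u/7))/5 = 5 + u²*(1 + u/7)/5)
S = 1958 (S = 8 - (-12/7 + (⅐)*(-2))*(329 + 646) = 8 - (-12/7 - 2/7)*975 = 8 - (-2)*975 = 8 - 1*(-1950) = 8 + 1950 = 1958)
h(1031) + S = (5 + (1/35)*1031²*(7 + 1031)) + 1958 = (5 + (1/35)*1062961*1038) + 1958 = (5 + 1103353518/35) + 1958 = 1103353693/35 + 1958 = 1103422223/35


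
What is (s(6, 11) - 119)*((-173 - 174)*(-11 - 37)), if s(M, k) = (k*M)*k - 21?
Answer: 9760416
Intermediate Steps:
s(M, k) = -21 + M*k² (s(M, k) = (M*k)*k - 21 = M*k² - 21 = -21 + M*k²)
(s(6, 11) - 119)*((-173 - 174)*(-11 - 37)) = ((-21 + 6*11²) - 119)*((-173 - 174)*(-11 - 37)) = ((-21 + 6*121) - 119)*(-347*(-48)) = ((-21 + 726) - 119)*16656 = (705 - 119)*16656 = 586*16656 = 9760416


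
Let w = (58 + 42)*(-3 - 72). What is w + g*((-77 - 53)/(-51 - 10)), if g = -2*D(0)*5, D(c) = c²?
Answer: -7500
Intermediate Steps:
w = -7500 (w = 100*(-75) = -7500)
g = 0 (g = -2*0²*5 = -2*0*5 = 0*5 = 0)
w + g*((-77 - 53)/(-51 - 10)) = -7500 + 0*((-77 - 53)/(-51 - 10)) = -7500 + 0*(-130/(-61)) = -7500 + 0*(-130*(-1/61)) = -7500 + 0*(130/61) = -7500 + 0 = -7500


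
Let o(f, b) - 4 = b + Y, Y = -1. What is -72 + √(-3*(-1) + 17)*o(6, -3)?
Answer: -72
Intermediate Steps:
o(f, b) = 3 + b (o(f, b) = 4 + (b - 1) = 4 + (-1 + b) = 3 + b)
-72 + √(-3*(-1) + 17)*o(6, -3) = -72 + √(-3*(-1) + 17)*(3 - 3) = -72 + √(3 + 17)*0 = -72 + √20*0 = -72 + (2*√5)*0 = -72 + 0 = -72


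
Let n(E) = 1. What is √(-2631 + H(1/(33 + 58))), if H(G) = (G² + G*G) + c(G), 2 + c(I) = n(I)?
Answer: I*√21795590/91 ≈ 51.303*I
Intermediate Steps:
c(I) = -1 (c(I) = -2 + 1 = -1)
H(G) = -1 + 2*G² (H(G) = (G² + G*G) - 1 = (G² + G²) - 1 = 2*G² - 1 = -1 + 2*G²)
√(-2631 + H(1/(33 + 58))) = √(-2631 + (-1 + 2*(1/(33 + 58))²)) = √(-2631 + (-1 + 2*(1/91)²)) = √(-2631 + (-1 + 2*(1/8281))) = √(-2631 + (-1 + 2/8281)) = √(-2631 - 8279/8281) = √(-21795590/8281) = I*√21795590/91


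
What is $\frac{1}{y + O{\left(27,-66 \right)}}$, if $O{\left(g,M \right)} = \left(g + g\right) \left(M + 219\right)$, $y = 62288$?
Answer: $\frac{1}{70550} \approx 1.4174 \cdot 10^{-5}$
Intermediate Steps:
$O{\left(g,M \right)} = 2 g \left(219 + M\right)$
$\frac{1}{y + O{\left(27,-66 \right)}} = \frac{1}{62288 + 2 \cdot 27 \left(219 - 66\right)} = \frac{1}{62288 + 2 \cdot 27 \cdot 153} = \frac{1}{62288 + 8262} = \frac{1}{70550}$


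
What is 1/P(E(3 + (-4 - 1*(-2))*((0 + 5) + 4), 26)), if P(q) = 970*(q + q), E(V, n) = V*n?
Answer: -1/756600 ≈ -1.3217e-6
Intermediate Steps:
P(q) = 1940*q (P(q) = 970*(2*q) = 1940*q)
1/P(E(3 + (-4 - 1*(-2))*((0 + 5) + 4), 26)) = 1/(1940*((3 + (-4 - 1*(-2))*((0 + 5) + 4))*26)) = 1/(1940*((3 + (-4 + 2)*(5 + 4))*26)) = 1/(1940*((3 - 2*9)*26)) = 1/(1940*((3 - 18)*26)) = 1/(1940*(-15*26)) = 1/(1940*(-390)) = 1/(-756600) = -1/756600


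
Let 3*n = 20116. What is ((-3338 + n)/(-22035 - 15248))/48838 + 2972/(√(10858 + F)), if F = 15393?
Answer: -5051/2731240731 + 2972*√26251/26251 ≈ 18.343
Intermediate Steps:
n = 20116/3 (n = (⅓)*20116 = 20116/3 ≈ 6705.3)
((-3338 + n)/(-22035 - 15248))/48838 + 2972/(√(10858 + F)) = ((-3338 + 20116/3)/(-22035 - 15248))/48838 + 2972/(√(10858 + 15393)) = ((10102/3)/(-37283))*(1/48838) + 2972/(√26251) = ((10102/3)*(-1/37283))*(1/48838) + 2972*(√26251/26251) = -10102/111849*1/48838 + 2972*√26251/26251 = -5051/2731240731 + 2972*√26251/26251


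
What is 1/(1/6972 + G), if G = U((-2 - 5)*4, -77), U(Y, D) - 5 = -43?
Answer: -6972/264935 ≈ -0.026316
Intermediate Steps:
U(Y, D) = -38 (U(Y, D) = 5 - 43 = -38)
G = -38
1/(1/6972 + G) = 1/(1/6972 - 38) = 1/(-264935/6972) = -6972/264935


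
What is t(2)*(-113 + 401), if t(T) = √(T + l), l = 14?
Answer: 1152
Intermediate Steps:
t(T) = √(14 + T) (t(T) = √(T + 14) = √(14 + T))
t(2)*(-113 + 401) = √(14 + 2)*(-113 + 401) = √16*288 = 4*288 = 1152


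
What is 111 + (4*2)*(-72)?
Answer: -465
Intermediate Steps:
111 + (4*2)*(-72) = 111 + 8*(-72) = 111 - 576 = -465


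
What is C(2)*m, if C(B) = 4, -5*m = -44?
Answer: 176/5 ≈ 35.200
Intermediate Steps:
m = 44/5 (m = -⅕*(-44) = 44/5 ≈ 8.8000)
C(2)*m = 4*(44/5) = 176/5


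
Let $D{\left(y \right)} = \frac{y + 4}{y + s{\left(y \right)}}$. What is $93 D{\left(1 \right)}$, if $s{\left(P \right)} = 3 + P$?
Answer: $93$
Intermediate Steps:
$D{\left(y \right)} = \frac{4 + y}{3 + 2 y}$ ($D{\left(y \right)} = \frac{y + 4}{y + \left(3 + y\right)} = \frac{4 + y}{3 + 2 y}$)
$93 D{\left(1 \right)} = 93 \frac{4 + 1}{3 + 2 \cdot 1} = 93 \frac{1}{3 + 2} \cdot 5 = 93 \cdot \frac{1}{5} \cdot 5 = 93 \cdot 1 = 93$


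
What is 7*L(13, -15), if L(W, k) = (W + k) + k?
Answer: -119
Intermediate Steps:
L(W, k) = W + 2*k
7*L(13, -15) = 7*(13 + 2*(-15)) = 7*(13 - 30) = 7*(-17) = -119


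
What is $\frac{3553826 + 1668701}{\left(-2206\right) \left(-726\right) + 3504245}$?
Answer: $\frac{5222527}{5105801} \approx 1.0229$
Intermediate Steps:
$\frac{3553826 + 1668701}{\left(-2206\right) \left(-726\right) + 3504245} = \frac{5222527}{1601556 + 3504245} = \frac{5222527}{5105801}$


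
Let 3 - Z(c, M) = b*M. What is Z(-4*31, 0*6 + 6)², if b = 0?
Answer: 9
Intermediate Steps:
Z(c, M) = 3 (Z(c, M) = 3 - 0*M = 3 - 1*0 = 3 + 0 = 3)
Z(-4*31, 0*6 + 6)² = 3² = 9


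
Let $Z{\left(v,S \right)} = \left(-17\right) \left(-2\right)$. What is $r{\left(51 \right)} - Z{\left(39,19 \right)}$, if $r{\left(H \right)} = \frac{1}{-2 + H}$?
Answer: $- \frac{1665}{49} \approx -33.98$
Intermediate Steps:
$Z{\left(v,S \right)} = 34$
$r{\left(51 \right)} - Z{\left(39,19 \right)} = \frac{1}{-2 + 51} - 34 = \frac{1}{49} - 34 = - \frac{1665}{49}$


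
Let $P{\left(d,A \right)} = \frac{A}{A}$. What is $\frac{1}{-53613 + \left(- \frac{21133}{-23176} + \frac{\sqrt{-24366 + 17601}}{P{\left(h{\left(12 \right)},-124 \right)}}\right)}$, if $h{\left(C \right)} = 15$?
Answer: $- \frac{5759299757176}{308768813005638533} - \frac{537126976 i \sqrt{6765}}{1543844065028192665} \approx -1.8652 \cdot 10^{-5} - 2.8616 \cdot 10^{-8} i$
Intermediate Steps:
$P{\left(d,A \right)} = 1$
$\frac{1}{-53613 + \left(- \frac{21133}{-23176} + \frac{\sqrt{-24366 + 17601}}{P{\left(h{\left(12 \right)},-124 \right)}}\right)} = \frac{1}{-53613 + \left(- \frac{21133}{-23176} + \frac{\sqrt{-24366 + 17601}}{1}\right)} = \frac{1}{-53613 + \left(\left(-21133\right) \left(- \frac{1}{23176}\right) + \sqrt{-6765} \cdot 1\right)} = \frac{1}{-53613 + \left(\frac{21133}{23176} + i \sqrt{6765} \cdot 1\right)} = \frac{1}{-53613 + \left(\frac{21133}{23176} + i \sqrt{6765}\right)} = \frac{1}{- \frac{1242513755}{23176} + i \sqrt{6765}}$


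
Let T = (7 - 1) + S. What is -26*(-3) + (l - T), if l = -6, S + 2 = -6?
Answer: 74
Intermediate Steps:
S = -8 (S = -2 - 6 = -8)
T = -2 (T = (7 - 1) - 8 = 6 - 8 = -2)
-26*(-3) + (l - T) = -26*(-3) + (-6 - 1*(-2)) = 78 + (-6 + 2) = 78 - 4 = 74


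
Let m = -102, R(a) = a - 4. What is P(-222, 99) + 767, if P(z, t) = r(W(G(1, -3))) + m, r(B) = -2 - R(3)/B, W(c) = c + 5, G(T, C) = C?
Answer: 1327/2 ≈ 663.50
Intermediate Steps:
R(a) = -4 + a
W(c) = 5 + c
r(B) = -2 + 1/B (r(B) = -2 - (-4 + 3)/B = -2 - (-1)/B = -2 + 1/B)
P(z, t) = -207/2 (P(z, t) = (-2 + 1/(5 - 3)) - 102 = (-2 + 1/2) - 102 = (-2 + ½) - 102 = -3/2 - 102 = -207/2)
P(-222, 99) + 767 = -207/2 + 767 = 1327/2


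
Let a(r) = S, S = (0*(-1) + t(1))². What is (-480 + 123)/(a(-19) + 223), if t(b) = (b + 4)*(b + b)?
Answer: -21/19 ≈ -1.1053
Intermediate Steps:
t(b) = 2*b*(4 + b) (t(b) = (4 + b)*(2*b) = 2*b*(4 + b))
S = 100 (S = (0*(-1) + 2*1*(4 + 1))² = (0 + 2*1*5)² = (0 + 10)² = 10² = 100)
a(r) = 100
(-480 + 123)/(a(-19) + 223) = (-480 + 123)/(100 + 223) = -357/323 = (1/323)*(-357) = -21/19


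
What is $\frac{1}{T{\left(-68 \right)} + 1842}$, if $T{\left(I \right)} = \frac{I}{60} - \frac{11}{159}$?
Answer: $\frac{795}{1463434} \approx 0.00054324$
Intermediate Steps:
$T{\left(I \right)} = - \frac{11}{159} + \frac{I}{60}$ ($T{\left(I \right)} = I \frac{1}{60} - \frac{11}{159} = \frac{I}{60} - \frac{11}{159} = - \frac{11}{159} + \frac{I}{60}$)
$\frac{1}{T{\left(-68 \right)} + 1842} = \frac{1}{\left(- \frac{11}{159} + \frac{1}{60} \left(-68\right)\right) + 1842} = \frac{1}{\left(- \frac{11}{159} - \frac{17}{15}\right) + 1842} = \frac{1}{- \frac{956}{795} + 1842} = \frac{1}{\frac{1463434}{795}} = \frac{795}{1463434}$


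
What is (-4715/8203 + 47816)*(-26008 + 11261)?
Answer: -5784214821951/8203 ≈ -7.0513e+8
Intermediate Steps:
(-4715/8203 + 47816)*(-26008 + 11261) = (-4715*1/8203 + 47816)*(-14747) = (-4715/8203 + 47816)*(-14747) = (392229933/8203)*(-14747) = -5784214821951/8203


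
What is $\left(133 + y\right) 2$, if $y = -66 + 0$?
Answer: $134$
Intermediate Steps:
$y = -66$
$\left(133 + y\right) 2 = \left(133 - 66\right) 2 = 67 \cdot 2 = 134$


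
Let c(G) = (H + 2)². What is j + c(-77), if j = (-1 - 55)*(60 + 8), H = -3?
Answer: -3807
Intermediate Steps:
c(G) = 1 (c(G) = (-3 + 2)² = (-1)² = 1)
j = -3808 (j = -56*68 = -3808)
j + c(-77) = -3808 + 1 = -3807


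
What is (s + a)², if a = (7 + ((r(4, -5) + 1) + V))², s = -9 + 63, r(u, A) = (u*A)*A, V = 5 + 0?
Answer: 164429329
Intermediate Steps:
V = 5
r(u, A) = u*A² (r(u, A) = (A*u)*A = u*A²)
s = 54
a = 12769 (a = (7 + ((4*(-5)² + 1) + 5))² = (7 + ((4*25 + 1) + 5))² = (7 + ((100 + 1) + 5))² = (7 + (101 + 5))² = (7 + 106)² = 113² = 12769)
(s + a)² = (54 + 12769)² = 12823² = 164429329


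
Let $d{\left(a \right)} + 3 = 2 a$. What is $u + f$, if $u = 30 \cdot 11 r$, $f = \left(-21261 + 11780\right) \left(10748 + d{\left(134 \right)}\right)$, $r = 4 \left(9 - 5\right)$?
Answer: $-104408973$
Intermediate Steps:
$d{\left(a \right)} = -3 + 2 a$
$r = 16$ ($r = 4 \left(9 - 5\right) = 4 \cdot 4 = 16$)
$f = -104414253$ ($f = \left(-21261 + 11780\right) \left(10748 + \left(-3 + 2 \cdot 134\right)\right) = - 9481 \left(10748 + \left(-3 + 268\right)\right) = - 9481 \left(10748 + 265\right) = \left(-9481\right) 11013 = -104414253$)
$u = 5280$ ($u = 30 \cdot 11 \cdot 16 = 330 \cdot 16 = 5280$)
$u + f = 5280 - 104414253 = -104408973$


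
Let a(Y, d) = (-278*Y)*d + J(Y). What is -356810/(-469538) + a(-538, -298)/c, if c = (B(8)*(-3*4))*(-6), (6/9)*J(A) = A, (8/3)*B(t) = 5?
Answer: -10463836607276/31693815 ≈ -3.3015e+5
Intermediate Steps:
B(t) = 15/8 (B(t) = (3/8)*5 = 15/8)
J(A) = 3*A/2
c = 135 (c = (15*(-3*4)/8)*(-6) = ((15/8)*(-12))*(-6) = -45/2*(-6) = 135)
a(Y, d) = 3*Y/2 - 278*Y*d (a(Y, d) = (-278*Y)*d + 3*Y/2 = -278*Y*d + 3*Y/2 = 3*Y/2 - 278*Y*d)
-356810/(-469538) + a(-538, -298)/c = -356810/(-469538) + ((1/2)*(-538)*(3 - 556*(-298)))/135 = -356810*(-1/469538) + ((1/2)*(-538)*(3 + 165688))*(1/135) = 178405/234769 + ((1/2)*(-538)*165691)*(1/135) = 178405/234769 - 44570879*1/135 = 178405/234769 - 44570879/135 = -10463836607276/31693815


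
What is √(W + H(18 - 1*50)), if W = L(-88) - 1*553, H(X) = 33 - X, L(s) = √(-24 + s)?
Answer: 2*√(-122 + I*√7) ≈ 0.23952 + 22.092*I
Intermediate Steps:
W = -553 + 4*I*√7 (W = √(-24 - 88) - 1*553 = √(-112) - 553 = 4*I*√7 - 553 = -553 + 4*I*√7 ≈ -553.0 + 10.583*I)
√(W + H(18 - 1*50)) = √((-553 + 4*I*√7) + (33 - (18 - 1*50))) = √((-553 + 4*I*√7) + (33 - (18 - 50))) = √((-553 + 4*I*√7) + (33 - 1*(-32))) = √((-553 + 4*I*√7) + (33 + 32)) = √((-553 + 4*I*√7) + 65) = √(-488 + 4*I*√7)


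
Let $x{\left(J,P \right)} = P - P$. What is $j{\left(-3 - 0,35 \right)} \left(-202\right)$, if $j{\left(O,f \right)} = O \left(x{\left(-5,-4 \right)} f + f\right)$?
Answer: $21210$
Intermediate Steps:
$x{\left(J,P \right)} = 0$
$j{\left(O,f \right)} = O f$ ($j{\left(O,f \right)} = O \left(0 f + f\right) = O \left(0 + f\right) = O f$)
$j{\left(-3 - 0,35 \right)} \left(-202\right) = \left(-3 - 0\right) 35 \left(-202\right) = \left(-3 + 0\right) 35 \left(-202\right) = \left(-3\right) 35 \left(-202\right) = \left(-105\right) \left(-202\right) = 21210$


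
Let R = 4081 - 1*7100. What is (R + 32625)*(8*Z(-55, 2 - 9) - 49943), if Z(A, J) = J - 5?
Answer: -1481454634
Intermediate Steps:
Z(A, J) = -5 + J
R = -3019 (R = 4081 - 7100 = -3019)
(R + 32625)*(8*Z(-55, 2 - 9) - 49943) = (-3019 + 32625)*(8*(-5 + (2 - 9)) - 49943) = 29606*(8*(-5 - 7) - 49943) = 29606*(8*(-12) - 49943) = 29606*(-96 - 49943) = 29606*(-50039) = -1481454634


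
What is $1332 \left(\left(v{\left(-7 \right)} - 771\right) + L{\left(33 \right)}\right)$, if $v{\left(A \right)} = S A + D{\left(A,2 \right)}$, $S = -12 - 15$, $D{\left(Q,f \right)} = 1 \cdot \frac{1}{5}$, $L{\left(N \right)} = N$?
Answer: $- \frac{3655008}{5} \approx -7.31 \cdot 10^{5}$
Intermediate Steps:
$D{\left(Q,f \right)} = \frac{1}{5}$ ($D{\left(Q,f \right)} = 1 \cdot \frac{1}{5} = \frac{1}{5}$)
$S = -27$ ($S = -12 - 15 = -27$)
$v{\left(A \right)} = \frac{1}{5} - 27 A$ ($v{\left(A \right)} = - 27 A + \frac{1}{5} = \frac{1}{5} - 27 A$)
$1332 \left(\left(v{\left(-7 \right)} - 771\right) + L{\left(33 \right)}\right) = 1332 \left(\left(\left(\frac{1}{5} - -189\right) - 771\right) + 33\right) = 1332 \left(\left(\left(\frac{1}{5} + 189\right) - 771\right) + 33\right) = 1332 \left(\left(\frac{946}{5} - 771\right) + 33\right) = 1332 \left(- \frac{2909}{5} + 33\right) = 1332 \left(- \frac{2744}{5}\right) = - \frac{3655008}{5}$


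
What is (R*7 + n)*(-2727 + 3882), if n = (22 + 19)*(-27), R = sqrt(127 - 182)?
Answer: -1278585 + 8085*I*sqrt(55) ≈ -1.2786e+6 + 59960.0*I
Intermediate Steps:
R = I*sqrt(55) (R = sqrt(-55) = I*sqrt(55) ≈ 7.4162*I)
n = -1107 (n = 41*(-27) = -1107)
(R*7 + n)*(-2727 + 3882) = ((I*sqrt(55))*7 - 1107)*(-2727 + 3882) = (7*I*sqrt(55) - 1107)*1155 = (-1107 + 7*I*sqrt(55))*1155 = -1278585 + 8085*I*sqrt(55)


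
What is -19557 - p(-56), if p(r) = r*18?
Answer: -18549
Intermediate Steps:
p(r) = 18*r
-19557 - p(-56) = -19557 - 18*(-56) = -19557 - 1*(-1008) = -19557 + 1008 = -18549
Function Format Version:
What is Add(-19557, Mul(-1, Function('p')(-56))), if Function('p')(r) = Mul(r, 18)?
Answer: -18549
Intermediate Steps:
Function('p')(r) = Mul(18, r)
Add(-19557, Mul(-1, Function('p')(-56))) = Add(-19557, Mul(-1, Mul(18, -56))) = Add(-19557, Mul(-1, -1008)) = Add(-19557, 1008) = -18549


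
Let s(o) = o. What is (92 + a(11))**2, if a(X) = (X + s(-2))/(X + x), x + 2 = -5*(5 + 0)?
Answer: 2140369/256 ≈ 8360.8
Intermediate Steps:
x = -27 (x = -2 - 5*(5 + 0) = -2 - 5*5 = -2 - 25 = -27)
a(X) = (-2 + X)/(-27 + X) (a(X) = (X - 2)/(X - 27) = (-2 + X)/(-27 + X))
(92 + a(11))**2 = (92 + (-2 + 11)/(-27 + 11))**2 = (92 + 9/(-16))**2 = (92 - 1/16*9)**2 = (92 - 9/16)**2 = (1463/16)**2 = 2140369/256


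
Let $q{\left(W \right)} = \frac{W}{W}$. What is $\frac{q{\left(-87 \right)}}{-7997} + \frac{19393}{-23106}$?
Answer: $- \frac{155108927}{184778682} \approx -0.83943$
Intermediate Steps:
$q{\left(W \right)} = 1$
$\frac{q{\left(-87 \right)}}{-7997} + \frac{19393}{-23106} = 1 \frac{1}{-7997} + \frac{19393}{-23106} = 1 \left(- \frac{1}{7997}\right) + 19393 \left(- \frac{1}{23106}\right) = - \frac{1}{7997} - \frac{19393}{23106} = - \frac{155108927}{184778682}$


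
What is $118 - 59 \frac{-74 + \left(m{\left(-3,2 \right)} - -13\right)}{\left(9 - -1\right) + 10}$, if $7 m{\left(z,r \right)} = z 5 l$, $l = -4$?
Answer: $\frac{38173}{140} \approx 272.66$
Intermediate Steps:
$m{\left(z,r \right)} = - \frac{20 z}{7}$ ($m{\left(z,r \right)} = \frac{z 5 \left(-4\right)}{7} = \frac{5 z \left(-4\right)}{7} = \frac{\left(-20\right) z}{7} = - \frac{20 z}{7}$)
$118 - 59 \frac{-74 + \left(m{\left(-3,2 \right)} - -13\right)}{\left(9 - -1\right) + 10} = 118 - 59 \frac{-74 - - \frac{151}{7}}{\left(9 - -1\right) + 10} = 118 - 59 \frac{-74 + \left(\frac{60}{7} + 13\right)}{\left(9 + 1\right) + 10} = 118 - 59 \frac{-74 + \frac{151}{7}}{10 + 10} = 118 - 59 \left(- \frac{367}{7 \cdot 20}\right) = 118 - 59 \left(\left(- \frac{367}{7}\right) \frac{1}{20}\right) = 118 - - \frac{21653}{140} = 118 + \frac{21653}{140} = \frac{38173}{140}$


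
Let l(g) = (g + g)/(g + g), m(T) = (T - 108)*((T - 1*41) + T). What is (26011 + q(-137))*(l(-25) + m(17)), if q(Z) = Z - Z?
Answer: 16595018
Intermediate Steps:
q(Z) = 0
m(T) = (-108 + T)*(-41 + 2*T) (m(T) = (-108 + T)*((T - 41) + T) = (-108 + T)*((-41 + T) + T) = (-108 + T)*(-41 + 2*T))
l(g) = 1 (l(g) = (2*g)/((2*g)) = (2*g)*(1/(2*g)) = 1)
(26011 + q(-137))*(l(-25) + m(17)) = (26011 + 0)*(1 + (4428 - 257*17 + 2*17²)) = 26011*(1 + (4428 - 4369 + 2*289)) = 26011*(1 + (4428 - 4369 + 578)) = 26011*(1 + 637) = 26011*638 = 16595018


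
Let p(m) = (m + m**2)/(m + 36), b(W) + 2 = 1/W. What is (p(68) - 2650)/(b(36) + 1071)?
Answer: -1219086/500305 ≈ -2.4367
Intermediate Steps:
b(W) = -2 + 1/W
p(m) = (m + m**2)/(36 + m)
(p(68) - 2650)/(b(36) + 1071) = (68*(1 + 68)/(36 + 68) - 2650)/((-2 + 1/36) + 1071) = (68*69/104 - 2650)/((-2 + 1/36) + 1071) = (68*(1/104)*69 - 2650)/(-71/36 + 1071) = (1173/26 - 2650)/(38485/36) = -67727/26*36/38485 = -1219086/500305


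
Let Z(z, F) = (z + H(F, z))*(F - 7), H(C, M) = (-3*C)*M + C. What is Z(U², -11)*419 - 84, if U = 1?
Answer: -173550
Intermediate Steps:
H(C, M) = C - 3*C*M (H(C, M) = -3*C*M + C = C - 3*C*M)
Z(z, F) = (-7 + F)*(z + F*(1 - 3*z)) (Z(z, F) = (z + F*(1 - 3*z))*(F - 7) = (z + F*(1 - 3*z))*(-7 + F) = (-7 + F)*(z + F*(1 - 3*z)))
Z(U², -11)*419 - 84 = ((-11)² - 7*(-11) - 7*1² - 3*1²*(-11)² + 22*(-11)*1²)*419 - 84 = (121 + 77 - 7*1 - 3*1*121 + 22*(-11)*1)*419 - 84 = (121 + 77 - 7 - 363 - 242)*419 - 84 = -414*419 - 84 = -173466 - 84 = -173550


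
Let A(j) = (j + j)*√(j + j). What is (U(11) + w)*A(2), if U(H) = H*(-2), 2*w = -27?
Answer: -284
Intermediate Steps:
w = -27/2 (w = (½)*(-27) = -27/2 ≈ -13.500)
U(H) = -2*H
A(j) = 2*√2*j^(3/2) (A(j) = (2*j)*√(2*j) = (2*j)*(√2*√j) = 2*√2*j^(3/2))
(U(11) + w)*A(2) = (-2*11 - 27/2)*(2*√2*2^(3/2)) = (-22 - 27/2)*(2*√2*(2*√2)) = -71/2*8 = -284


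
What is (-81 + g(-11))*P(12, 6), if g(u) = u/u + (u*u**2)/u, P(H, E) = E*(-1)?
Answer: -246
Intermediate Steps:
P(H, E) = -E
g(u) = 1 + u**2 (g(u) = 1 + u**3/u = 1 + u**2)
(-81 + g(-11))*P(12, 6) = (-81 + (1 + (-11)**2))*(-1*6) = (-81 + (1 + 121))*(-6) = (-81 + 122)*(-6) = 41*(-6) = -246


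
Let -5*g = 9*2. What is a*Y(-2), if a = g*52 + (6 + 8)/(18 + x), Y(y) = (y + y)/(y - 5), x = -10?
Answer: -3709/35 ≈ -105.97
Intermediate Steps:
g = -18/5 (g = -9*2/5 = -⅕*18 = -18/5 ≈ -3.6000)
Y(y) = 2*y/(-5 + y) (Y(y) = (2*y)/(-5 + y) = 2*y/(-5 + y))
a = -3709/20 (a = -18/5*52 + (6 + 8)/(18 - 10) = -936/5 + 14/8 = -936/5 + 14*(⅛) = -936/5 + 7/4 = -3709/20 ≈ -185.45)
a*Y(-2) = -3709*(-2)/(10*(-5 - 2)) = -3709*(-2)/(10*(-7)) = -3709*(-2)*(-1)/(10*7) = -3709/20*4/7 = -3709/35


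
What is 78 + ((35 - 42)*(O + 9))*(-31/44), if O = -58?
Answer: -7201/44 ≈ -163.66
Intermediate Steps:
78 + ((35 - 42)*(O + 9))*(-31/44) = 78 + ((35 - 42)*(-58 + 9))*(-31/44) = 78 + (-7*(-49))*(-31*1/44) = 78 + 343*(-31/44) = 78 - 10633/44 = -7201/44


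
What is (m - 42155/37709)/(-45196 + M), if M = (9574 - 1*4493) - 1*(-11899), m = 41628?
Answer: -1569708097/1063997144 ≈ -1.4753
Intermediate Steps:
M = 16980 (M = (9574 - 4493) + 11899 = 5081 + 11899 = 16980)
(m - 42155/37709)/(-45196 + M) = (41628 - 42155/37709)/(-45196 + 16980) = (41628 - 42155*1/37709)/(-28216) = (41628 - 42155/37709)*(-1/28216) = (1569708097/37709)*(-1/28216) = -1569708097/1063997144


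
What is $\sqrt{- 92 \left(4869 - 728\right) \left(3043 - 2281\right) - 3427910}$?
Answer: $i \sqrt{293728574} \approx 17139.0 i$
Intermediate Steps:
$\sqrt{- 92 \left(4869 - 728\right) \left(3043 - 2281\right) - 3427910} = \sqrt{- 92 \cdot 4141 \cdot 762 - 3427910} = \sqrt{\left(-92\right) 3155442 - 3427910} = \sqrt{-290300664 - 3427910} = \sqrt{-293728574} = i \sqrt{293728574}$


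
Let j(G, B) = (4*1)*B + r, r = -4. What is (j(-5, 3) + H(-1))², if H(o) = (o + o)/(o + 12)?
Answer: 7396/121 ≈ 61.124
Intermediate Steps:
H(o) = 2*o/(12 + o) (H(o) = (2*o)/(12 + o) = 2*o/(12 + o))
j(G, B) = -4 + 4*B (j(G, B) = (4*1)*B - 4 = 4*B - 4 = -4 + 4*B)
(j(-5, 3) + H(-1))² = ((-4 + 4*3) + 2*(-1)/(12 - 1))² = ((-4 + 12) + 2*(-1)/11)² = (8 + 2*(-1)*(1/11))² = (8 - 2/11)² = (86/11)² = 7396/121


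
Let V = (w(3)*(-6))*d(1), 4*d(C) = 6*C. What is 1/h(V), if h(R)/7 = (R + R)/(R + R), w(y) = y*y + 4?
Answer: 1/7 ≈ 0.14286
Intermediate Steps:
d(C) = 3*C/2 (d(C) = (6*C)/4 = 3*C/2)
w(y) = 4 + y**2 (w(y) = y**2 + 4 = 4 + y**2)
V = -117 (V = ((4 + 3**2)*(-6))*((3/2)*1) = ((4 + 9)*(-6))*(3/2) = (13*(-6))*(3/2) = -78*3/2 = -117)
h(R) = 7 (h(R) = 7*((R + R)/(R + R)) = 7*((2*R)/((2*R))) = 7*((2*R)*(1/(2*R))) = 7*1 = 7)
1/h(V) = 1/7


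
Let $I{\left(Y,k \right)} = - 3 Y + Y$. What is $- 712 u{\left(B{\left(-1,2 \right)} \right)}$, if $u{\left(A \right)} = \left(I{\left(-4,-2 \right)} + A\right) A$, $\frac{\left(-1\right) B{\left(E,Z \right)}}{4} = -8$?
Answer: $-911360$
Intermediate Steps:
$B{\left(E,Z \right)} = 32$ ($B{\left(E,Z \right)} = \left(-4\right) \left(-8\right) = 32$)
$I{\left(Y,k \right)} = - 2 Y$
$u{\left(A \right)} = A \left(8 + A\right)$ ($u{\left(A \right)} = \left(\left(-2\right) \left(-4\right) + A\right) A = \left(8 + A\right) A = A \left(8 + A\right)$)
$- 712 u{\left(B{\left(-1,2 \right)} \right)} = - 712 \cdot 32 \left(8 + 32\right) = - 712 \cdot 32 \cdot 40 = \left(-712\right) 1280 = -911360$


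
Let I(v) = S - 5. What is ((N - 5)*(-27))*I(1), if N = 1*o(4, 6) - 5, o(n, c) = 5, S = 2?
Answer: -405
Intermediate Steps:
I(v) = -3 (I(v) = 2 - 5 = -3)
N = 0 (N = 1*5 - 5 = 5 - 5 = 0)
((N - 5)*(-27))*I(1) = ((0 - 5)*(-27))*(-3) = -5*(-27)*(-3) = 135*(-3) = -405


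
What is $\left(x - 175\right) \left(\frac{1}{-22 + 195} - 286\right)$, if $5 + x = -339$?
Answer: $148431$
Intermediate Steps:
$x = -344$ ($x = -5 - 339 = -344$)
$\left(x - 175\right) \left(\frac{1}{-22 + 195} - 286\right) = \left(-344 - 175\right) \left(\frac{1}{-22 + 195} - 286\right) = - 519 \left(\frac{1}{173} - 286\right) = \left(-519\right) \left(- \frac{49477}{173}\right) = 148431$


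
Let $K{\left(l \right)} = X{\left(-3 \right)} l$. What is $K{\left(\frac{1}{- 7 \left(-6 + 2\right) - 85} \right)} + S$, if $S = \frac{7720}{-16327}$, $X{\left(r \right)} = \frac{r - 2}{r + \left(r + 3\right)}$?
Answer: $- \frac{1401755}{2791917} \approx -0.50208$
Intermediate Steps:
$X{\left(r \right)} = \frac{-2 + r}{3 + 2 r}$ ($X{\left(r \right)} = \frac{-2 + r}{r + \left(3 + r\right)} = \frac{-2 + r}{3 + 2 r}$)
$S = - \frac{7720}{16327}$ ($S = 7720 \left(- \frac{1}{16327}\right) = - \frac{7720}{16327} \approx -0.47284$)
$K{\left(l \right)} = \frac{5 l}{3}$ ($K{\left(l \right)} = \frac{-2 - 3}{3 + 2 \left(-3\right)} l = \frac{1}{3 - 6} \left(-5\right) l = \frac{1}{-3} \left(-5\right) l = \left(- \frac{1}{3}\right) \left(-5\right) l = \frac{5 l}{3}$)
$K{\left(\frac{1}{- 7 \left(-6 + 2\right) - 85} \right)} + S = \frac{5}{3 \left(- 7 \left(-6 + 2\right) - 85\right)} - \frac{7720}{16327} = \frac{5}{3 \left(\left(-7\right) \left(-4\right) - 85\right)} - \frac{7720}{16327} = \frac{5}{3 \left(28 - 85\right)} - \frac{7720}{16327} = \frac{5}{3 \left(-57\right)} - \frac{7720}{16327} = \frac{5}{3} \left(- \frac{1}{57}\right) - \frac{7720}{16327} = - \frac{5}{171} - \frac{7720}{16327} = - \frac{1401755}{2791917}$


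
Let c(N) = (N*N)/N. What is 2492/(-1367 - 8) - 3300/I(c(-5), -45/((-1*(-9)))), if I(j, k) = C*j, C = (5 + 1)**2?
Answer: 68149/4125 ≈ 16.521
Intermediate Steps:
C = 36 (C = 6**2 = 36)
c(N) = N (c(N) = N**2/N = N)
I(j, k) = 36*j
2492/(-1367 - 8) - 3300/I(c(-5), -45/((-1*(-9)))) = 2492/(-1367 - 8) - 3300/(36*(-5)) = 2492/(-1375) - 3300/(-180) = 2492*(-1/1375) - 3300*(-1/180) = -2492/1375 + 55/3 = 68149/4125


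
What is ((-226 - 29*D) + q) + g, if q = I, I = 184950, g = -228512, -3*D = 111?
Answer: -42715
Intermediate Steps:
D = -37 (D = -⅓*111 = -37)
q = 184950
((-226 - 29*D) + q) + g = ((-226 - 29*(-37)) + 184950) - 228512 = ((-226 + 1073) + 184950) - 228512 = (847 + 184950) - 228512 = 185797 - 228512 = -42715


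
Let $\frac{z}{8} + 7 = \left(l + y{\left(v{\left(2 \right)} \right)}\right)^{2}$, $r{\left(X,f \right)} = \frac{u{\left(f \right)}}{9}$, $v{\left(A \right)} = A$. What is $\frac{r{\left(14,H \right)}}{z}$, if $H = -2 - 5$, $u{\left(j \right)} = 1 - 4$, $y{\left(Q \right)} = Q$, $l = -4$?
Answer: $\frac{1}{72} \approx 0.013889$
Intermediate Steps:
$u{\left(j \right)} = -3$ ($u{\left(j \right)} = 1 - 4 = -3$)
$H = -7$ ($H = -2 - 5 = -7$)
$r{\left(X,f \right)} = - \frac{1}{3}$ ($r{\left(X,f \right)} = - \frac{3}{9} = \left(-3\right) \frac{1}{9} = - \frac{1}{3}$)
$z = -24$ ($z = -56 + 8 \left(-4 + 2\right)^{2} = -56 + 8 \left(-2\right)^{2} = -56 + 8 \cdot 4 = -56 + 32 = -24$)
$\frac{r{\left(14,H \right)}}{z} = - \frac{1}{3 \left(-24\right)} = \left(- \frac{1}{3}\right) \left(- \frac{1}{24}\right) = \frac{1}{72}$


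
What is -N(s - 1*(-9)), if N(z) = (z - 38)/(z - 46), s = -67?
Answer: -12/13 ≈ -0.92308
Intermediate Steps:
N(z) = (-38 + z)/(-46 + z)
-N(s - 1*(-9)) = -(-38 + (-67 - 1*(-9)))/(-46 + (-67 - 1*(-9))) = -(-38 + (-67 + 9))/(-46 + (-67 + 9)) = -(-38 - 58)/(-46 - 58) = -(-96)/(-104) = -(-1)*(-96)/104 = -1*12/13 = -12/13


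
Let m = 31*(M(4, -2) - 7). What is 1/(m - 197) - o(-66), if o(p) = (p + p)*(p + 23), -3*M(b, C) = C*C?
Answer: -7753419/1366 ≈ -5676.0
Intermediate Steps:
M(b, C) = -C**2/3 (M(b, C) = -C*C/3 = -C**2/3)
o(p) = 2*p*(23 + p) (o(p) = (2*p)*(23 + p) = 2*p*(23 + p))
m = -775/3 (m = 31*(-1/3*(-2)**2 - 7) = 31*(-1/3*4 - 7) = 31*(-4/3 - 7) = 31*(-25/3) = -775/3 ≈ -258.33)
1/(m - 197) - o(-66) = 1/(-775/3 - 197) - 2*(-66)*(23 - 66) = 1/(-1366/3) - 2*(-66)*(-43) = -3/1366 - 1*5676 = -3/1366 - 5676 = -7753419/1366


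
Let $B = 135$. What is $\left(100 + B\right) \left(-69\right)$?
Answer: $-16215$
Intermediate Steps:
$\left(100 + B\right) \left(-69\right) = \left(100 + 135\right) \left(-69\right) = 235 \left(-69\right) = -16215$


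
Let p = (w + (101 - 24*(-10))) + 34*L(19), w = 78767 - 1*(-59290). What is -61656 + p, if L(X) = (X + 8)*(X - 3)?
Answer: 91430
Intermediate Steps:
L(X) = (-3 + X)*(8 + X) (L(X) = (8 + X)*(-3 + X) = (-3 + X)*(8 + X))
w = 138057 (w = 78767 + 59290 = 138057)
p = 153086 (p = (138057 + (101 - 24*(-10))) + 34*(-24 + 19² + 5*19) = (138057 + (101 + 240)) + 34*(-24 + 361 + 95) = (138057 + 341) + 34*432 = 138398 + 14688 = 153086)
-61656 + p = -61656 + 153086 = 91430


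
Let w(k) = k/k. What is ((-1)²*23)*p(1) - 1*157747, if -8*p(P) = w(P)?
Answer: -1261999/8 ≈ -1.5775e+5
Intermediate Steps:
w(k) = 1
p(P) = -⅛ (p(P) = -⅛*1 = -⅛)
((-1)²*23)*p(1) - 1*157747 = ((-1)²*23)*(-⅛) - 1*157747 = (1*23)*(-⅛) - 157747 = 23*(-⅛) - 157747 = -23/8 - 157747 = -1261999/8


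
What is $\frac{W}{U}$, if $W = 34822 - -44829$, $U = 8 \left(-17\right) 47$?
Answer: $- \frac{79651}{6392} \approx -12.461$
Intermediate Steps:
$U = -6392$ ($U = \left(-136\right) 47 = -6392$)
$W = 79651$ ($W = 34822 + 44829 = 79651$)
$\frac{W}{U} = \frac{79651}{-6392} = 79651 \left(- \frac{1}{6392}\right) = - \frac{79651}{6392}$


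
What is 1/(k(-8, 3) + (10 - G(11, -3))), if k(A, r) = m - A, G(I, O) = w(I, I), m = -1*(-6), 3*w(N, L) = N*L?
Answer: -3/49 ≈ -0.061224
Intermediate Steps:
w(N, L) = L*N/3 (w(N, L) = (N*L)/3 = (L*N)/3 = L*N/3)
m = 6
G(I, O) = I²/3 (G(I, O) = I*I/3 = I²/3)
k(A, r) = 6 - A
1/(k(-8, 3) + (10 - G(11, -3))) = 1/((6 - 1*(-8)) + (10 - 11²/3)) = 1/((6 + 8) + (10 - 121/3)) = 1/(14 + (10 - 1*121/3)) = 1/(14 + (10 - 121/3)) = 1/(14 - 91/3) = 1/(-49/3) = -3/49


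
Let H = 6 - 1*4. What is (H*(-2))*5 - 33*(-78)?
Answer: 2554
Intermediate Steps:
H = 2 (H = 6 - 4 = 2)
(H*(-2))*5 - 33*(-78) = (2*(-2))*5 - 33*(-78) = -4*5 + 2574 = -20 + 2574 = 2554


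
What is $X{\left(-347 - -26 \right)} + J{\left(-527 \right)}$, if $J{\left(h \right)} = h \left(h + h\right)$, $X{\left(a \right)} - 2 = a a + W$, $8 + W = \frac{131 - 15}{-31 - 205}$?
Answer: $\frac{38851058}{59} \approx 6.5849 \cdot 10^{5}$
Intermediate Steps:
$W = - \frac{501}{59}$ ($W = -8 + \frac{131 - 15}{-31 - 205} = -8 + \frac{116}{-236} = -8 + 116 \left(- \frac{1}{236}\right) = -8 - \frac{29}{59} = - \frac{501}{59} \approx -8.4915$)
$X{\left(a \right)} = - \frac{383}{59} + a^{2}$ ($X{\left(a \right)} = 2 + \left(a a - \frac{501}{59}\right) = 2 + \left(a^{2} - \frac{501}{59}\right) = 2 + \left(- \frac{501}{59} + a^{2}\right) = - \frac{383}{59} + a^{2}$)
$J{\left(h \right)} = 2 h^{2}$ ($J{\left(h \right)} = h 2 h = 2 h^{2}$)
$X{\left(-347 - -26 \right)} + J{\left(-527 \right)} = \left(- \frac{383}{59} + \left(-347 - -26\right)^{2}\right) + 2 \left(-527\right)^{2} = \left(- \frac{383}{59} + \left(-347 + 26\right)^{2}\right) + 2 \cdot 277729 = \left(- \frac{383}{59} + \left(-321\right)^{2}\right) + 555458 = \left(- \frac{383}{59} + 103041\right) + 555458 = \frac{6079036}{59} + 555458 = \frac{38851058}{59}$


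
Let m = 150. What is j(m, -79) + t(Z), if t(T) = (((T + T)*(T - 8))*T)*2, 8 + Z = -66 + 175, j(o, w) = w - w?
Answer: 3794772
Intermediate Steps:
j(o, w) = 0
Z = 101 (Z = -8 + (-66 + 175) = -8 + 109 = 101)
t(T) = 4*T²*(-8 + T) (t(T) = (((2*T)*(-8 + T))*T)*2 = ((2*T*(-8 + T))*T)*2 = (2*T²*(-8 + T))*2 = 4*T²*(-8 + T))
j(m, -79) + t(Z) = 0 + 4*101²*(-8 + 101) = 0 + 4*10201*93 = 0 + 3794772 = 3794772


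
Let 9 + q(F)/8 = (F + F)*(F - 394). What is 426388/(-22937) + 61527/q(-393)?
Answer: -702868529931/37835223736 ≈ -18.577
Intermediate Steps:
q(F) = -72 + 16*F*(-394 + F) (q(F) = -72 + 8*((F + F)*(F - 394)) = -72 + 8*((2*F)*(-394 + F)) = -72 + 8*(2*F*(-394 + F)) = -72 + 16*F*(-394 + F))
426388/(-22937) + 61527/q(-393) = 426388/(-22937) + 61527/(-72 - 6304*(-393) + 16*(-393)**2) = 426388*(-1/22937) + 61527/(-72 + 2477472 + 16*154449) = -426388/22937 + 61527/(-72 + 2477472 + 2471184) = -426388/22937 + 61527/4948584 = -426388/22937 + 61527*(1/4948584) = -426388/22937 + 20509/1649528 = -702868529931/37835223736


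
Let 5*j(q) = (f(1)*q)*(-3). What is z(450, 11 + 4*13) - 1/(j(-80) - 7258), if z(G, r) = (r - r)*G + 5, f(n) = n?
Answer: 36051/7210 ≈ 5.0001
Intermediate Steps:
z(G, r) = 5 (z(G, r) = 0*G + 5 = 0 + 5 = 5)
j(q) = -3*q/5 (j(q) = ((1*q)*(-3))/5 = (q*(-3))/5 = (-3*q)/5 = -3*q/5)
z(450, 11 + 4*13) - 1/(j(-80) - 7258) = 5 - 1/(-⅗*(-80) - 7258) = 5 - 1/(48 - 7258) = 5 - 1/(-7210) = 5 - 1*(-1/7210) = 5 + 1/7210 = 36051/7210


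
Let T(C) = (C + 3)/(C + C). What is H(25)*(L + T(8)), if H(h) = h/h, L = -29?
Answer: -453/16 ≈ -28.313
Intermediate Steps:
T(C) = (3 + C)/(2*C) (T(C) = (3 + C)/((2*C)) = (3 + C)*(1/(2*C)) = (3 + C)/(2*C))
H(h) = 1
H(25)*(L + T(8)) = 1*(-29 + (½)*(3 + 8)/8) = 1*(-29 + (½)*(⅛)*11) = 1*(-29 + 11/16) = 1*(-453/16) = -453/16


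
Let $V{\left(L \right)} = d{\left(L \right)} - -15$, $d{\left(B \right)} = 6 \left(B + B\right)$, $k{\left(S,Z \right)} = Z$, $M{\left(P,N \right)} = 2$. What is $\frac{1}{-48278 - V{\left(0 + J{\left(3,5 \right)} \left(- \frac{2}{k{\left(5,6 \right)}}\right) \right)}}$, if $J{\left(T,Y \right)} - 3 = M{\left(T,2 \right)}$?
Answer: $- \frac{1}{48273} \approx -2.0716 \cdot 10^{-5}$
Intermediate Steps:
$J{\left(T,Y \right)} = 5$ ($J{\left(T,Y \right)} = 3 + 2 = 5$)
$d{\left(B \right)} = 12 B$ ($d{\left(B \right)} = 6 \cdot 2 B = 12 B$)
$V{\left(L \right)} = 15 + 12 L$ ($V{\left(L \right)} = 12 L - -15 = 12 L + 15 = 15 + 12 L$)
$\frac{1}{-48278 - V{\left(0 + J{\left(3,5 \right)} \left(- \frac{2}{k{\left(5,6 \right)}}\right) \right)}} = \frac{1}{-48278 - \left(15 + 12 \left(0 + 5 \left(- \frac{2}{6}\right)\right)\right)} = \frac{1}{-48278 - \left(15 + 12 \left(0 + 5 \left(\left(-2\right) \frac{1}{6}\right)\right)\right)} = \frac{1}{-48278 - \left(15 + 12 \left(0 + 5 \left(- \frac{1}{3}\right)\right)\right)} = \frac{1}{-48278 - \left(15 + 12 \left(0 - \frac{5}{3}\right)\right)} = \frac{1}{-48278 - \left(15 + 12 \left(- \frac{5}{3}\right)\right)} = \frac{1}{-48278 - \left(15 - 20\right)} = \frac{1}{-48278 - -5} = \frac{1}{-48278 + 5} = \frac{1}{-48273} = - \frac{1}{48273}$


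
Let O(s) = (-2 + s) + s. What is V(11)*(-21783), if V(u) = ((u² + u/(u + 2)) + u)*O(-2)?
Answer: 225715446/13 ≈ 1.7363e+7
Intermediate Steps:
O(s) = -2 + 2*s
V(u) = -6*u - 6*u² - 6*u/(2 + u) (V(u) = ((u² + u/(u + 2)) + u)*(-2 + 2*(-2)) = ((u² + u/(2 + u)) + u)*(-2 - 4) = ((u² + u/(2 + u)) + u)*(-6) = (u + u² + u/(2 + u))*(-6) = -6*u - 6*u² - 6*u/(2 + u))
V(11)*(-21783) = -6*11*(3 + 11² + 3*11)/(2 + 11)*(-21783) = -6*11*(3 + 121 + 33)/13*(-21783) = -6*11*1/13*157*(-21783) = -10362/13*(-21783) = 225715446/13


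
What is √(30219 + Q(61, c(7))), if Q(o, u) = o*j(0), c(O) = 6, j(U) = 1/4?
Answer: √120937/2 ≈ 173.88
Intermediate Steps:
j(U) = ¼ (j(U) = 1*(¼) = ¼)
Q(o, u) = o/4 (Q(o, u) = o*(¼) = o/4)
√(30219 + Q(61, c(7))) = √(30219 + (¼)*61) = √(30219 + 61/4) = √(120937/4) = √120937/2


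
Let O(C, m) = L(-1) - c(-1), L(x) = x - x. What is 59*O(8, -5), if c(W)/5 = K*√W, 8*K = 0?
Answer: 0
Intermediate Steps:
L(x) = 0
K = 0 (K = (⅛)*0 = 0)
c(W) = 0 (c(W) = 5*(0*√W) = 5*0 = 0)
O(C, m) = 0 (O(C, m) = 0 - 1*0 = 0 + 0 = 0)
59*O(8, -5) = 59*0 = 0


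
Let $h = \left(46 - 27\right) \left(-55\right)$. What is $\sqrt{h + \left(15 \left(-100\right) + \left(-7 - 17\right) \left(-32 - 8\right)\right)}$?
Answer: $i \sqrt{1585} \approx 39.812 i$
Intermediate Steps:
$h = -1045$ ($h = 19 \left(-55\right) = -1045$)
$\sqrt{h + \left(15 \left(-100\right) + \left(-7 - 17\right) \left(-32 - 8\right)\right)} = \sqrt{-1045 + \left(15 \left(-100\right) + \left(-7 - 17\right) \left(-32 - 8\right)\right)} = \sqrt{-1045 - 540} = \sqrt{-1585} = i \sqrt{1585}$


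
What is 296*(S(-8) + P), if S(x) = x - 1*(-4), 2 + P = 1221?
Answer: 359640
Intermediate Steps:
P = 1219 (P = -2 + 1221 = 1219)
S(x) = 4 + x (S(x) = x + 4 = 4 + x)
296*(S(-8) + P) = 296*((4 - 8) + 1219) = 296*(-4 + 1219) = 296*1215 = 359640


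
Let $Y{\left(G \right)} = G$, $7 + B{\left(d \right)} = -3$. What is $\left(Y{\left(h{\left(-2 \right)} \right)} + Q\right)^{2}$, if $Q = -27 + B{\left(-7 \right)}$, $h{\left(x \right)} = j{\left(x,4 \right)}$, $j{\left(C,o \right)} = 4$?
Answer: $1089$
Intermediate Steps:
$B{\left(d \right)} = -10$ ($B{\left(d \right)} = -7 - 3 = -10$)
$h{\left(x \right)} = 4$
$Q = -37$ ($Q = -27 - 10 = -37$)
$\left(Y{\left(h{\left(-2 \right)} \right)} + Q\right)^{2} = \left(4 - 37\right)^{2} = \left(-33\right)^{2} = 1089$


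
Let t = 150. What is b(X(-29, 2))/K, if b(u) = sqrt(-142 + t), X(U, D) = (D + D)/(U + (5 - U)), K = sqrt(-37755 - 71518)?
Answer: -2*I*sqrt(218546)/109273 ≈ -0.0085564*I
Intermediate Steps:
K = I*sqrt(109273) (K = sqrt(-109273) = I*sqrt(109273) ≈ 330.56*I)
X(U, D) = 2*D/5 (X(U, D) = (2*D)/5 = (2*D)*(1/5) = 2*D/5)
b(u) = 2*sqrt(2) (b(u) = sqrt(-142 + 150) = sqrt(8) = 2*sqrt(2))
b(X(-29, 2))/K = (2*sqrt(2))/((I*sqrt(109273))) = (2*sqrt(2))*(-I*sqrt(109273)/109273) = -2*I*sqrt(218546)/109273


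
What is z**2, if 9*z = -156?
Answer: 2704/9 ≈ 300.44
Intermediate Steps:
z = -52/3 (z = (1/9)*(-156) = -52/3 ≈ -17.333)
z**2 = (-52/3)**2 = 2704/9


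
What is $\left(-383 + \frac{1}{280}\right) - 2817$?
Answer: $- \frac{895999}{280} \approx -3200.0$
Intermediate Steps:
$\left(-383 + \frac{1}{280}\right) - 2817 = - \frac{107239}{280} - 2817 = - \frac{895999}{280}$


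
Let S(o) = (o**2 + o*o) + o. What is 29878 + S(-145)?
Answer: 71783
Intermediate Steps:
S(o) = o + 2*o**2 (S(o) = (o**2 + o**2) + o = 2*o**2 + o = o + 2*o**2)
29878 + S(-145) = 29878 - 145*(1 + 2*(-145)) = 29878 - 145*(1 - 290) = 29878 - 145*(-289) = 29878 + 41905 = 71783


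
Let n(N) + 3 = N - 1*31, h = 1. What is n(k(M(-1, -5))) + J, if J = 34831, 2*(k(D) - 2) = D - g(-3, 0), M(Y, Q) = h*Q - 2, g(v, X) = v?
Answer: 34797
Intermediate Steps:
M(Y, Q) = -2 + Q (M(Y, Q) = 1*Q - 2 = Q - 2 = -2 + Q)
k(D) = 7/2 + D/2 (k(D) = 2 + (D - 1*(-3))/2 = 2 + (D + 3)/2 = 2 + (3 + D)/2 = 2 + (3/2 + D/2) = 7/2 + D/2)
n(N) = -34 + N (n(N) = -3 + (N - 1*31) = -3 + (N - 31) = -3 + (-31 + N) = -34 + N)
n(k(M(-1, -5))) + J = (-34 + (7/2 + (-2 - 5)/2)) + 34831 = (-34 + (7/2 + (1/2)*(-7))) + 34831 = (-34 + (7/2 - 7/2)) + 34831 = (-34 + 0) + 34831 = -34 + 34831 = 34797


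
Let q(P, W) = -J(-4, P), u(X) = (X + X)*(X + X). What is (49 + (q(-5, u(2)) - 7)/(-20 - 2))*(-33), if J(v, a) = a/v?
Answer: -13035/8 ≈ -1629.4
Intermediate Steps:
u(X) = 4*X² (u(X) = (2*X)*(2*X) = 4*X²)
q(P, W) = P/4 (q(P, W) = -P/(-4) = -P*(-1)/4 = -(-1)*P/4 = P/4)
(49 + (q(-5, u(2)) - 7)/(-20 - 2))*(-33) = (49 + ((¼)*(-5) - 7)/(-20 - 2))*(-33) = (49 + (-5/4 - 7)/(-22))*(-33) = (49 - 33/4*(-1/22))*(-33) = (49 + 3/8)*(-33) = (395/8)*(-33) = -13035/8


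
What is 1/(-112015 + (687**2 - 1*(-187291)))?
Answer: 1/547245 ≈ 1.8273e-6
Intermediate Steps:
1/(-112015 + (687**2 - 1*(-187291))) = 1/(-112015 + (471969 + 187291)) = 1/(-112015 + 659260) = 1/547245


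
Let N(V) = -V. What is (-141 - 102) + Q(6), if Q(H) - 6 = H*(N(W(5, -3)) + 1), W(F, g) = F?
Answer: -261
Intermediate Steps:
Q(H) = 6 - 4*H (Q(H) = 6 + H*(-1*5 + 1) = 6 + H*(-5 + 1) = 6 + H*(-4) = 6 - 4*H)
(-141 - 102) + Q(6) = (-141 - 102) + (6 - 4*6) = -243 + (6 - 24) = -243 - 18 = -261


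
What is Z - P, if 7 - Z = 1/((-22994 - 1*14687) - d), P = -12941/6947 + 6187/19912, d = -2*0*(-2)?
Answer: 44576789627095/5212362388184 ≈ 8.5521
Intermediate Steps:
d = 0 (d = 0*(-2) = 0)
P = -214700103/138328664 (P = -12941*1/6947 + 6187*(1/19912) = -12941/6947 + 6187/19912 = -214700103/138328664 ≈ -1.5521)
Z = 263768/37681 (Z = 7 - 1/((-22994 - 1*14687) - 1*0) = 7 - 1/((-22994 - 14687) + 0) = 7 - 1/(-37681 + 0) = 7 - 1/(-37681) = 7 - 1*(-1/37681) = 7 + 1/37681 = 263768/37681 ≈ 7.0000)
Z - P = 263768/37681 - 1*(-214700103/138328664) = 263768/37681 + 214700103/138328664 = 44576789627095/5212362388184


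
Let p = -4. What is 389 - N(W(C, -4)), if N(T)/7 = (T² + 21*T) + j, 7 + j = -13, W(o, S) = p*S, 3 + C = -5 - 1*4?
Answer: -3615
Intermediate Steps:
C = -12 (C = -3 + (-5 - 1*4) = -3 + (-5 - 4) = -3 - 9 = -12)
W(o, S) = -4*S
j = -20 (j = -7 - 13 = -20)
N(T) = -140 + 7*T² + 147*T (N(T) = 7*((T² + 21*T) - 20) = 7*(-20 + T² + 21*T) = -140 + 7*T² + 147*T)
389 - N(W(C, -4)) = 389 - (-140 + 7*(-4*(-4))² + 147*(-4*(-4))) = 389 - (-140 + 7*16² + 147*16) = 389 - (-140 + 7*256 + 2352) = 389 - (-140 + 1792 + 2352) = 389 - 1*4004 = 389 - 4004 = -3615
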